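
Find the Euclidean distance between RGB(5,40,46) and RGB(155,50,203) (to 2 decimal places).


d = √[(R₁-R₂)² + (G₁-G₂)² + (B₁-B₂)²]
d = √[(5-155)² + (40-50)² + (46-203)²]
d = √[22500 + 100 + 24649]
d = √47249
d ≈ 217.37


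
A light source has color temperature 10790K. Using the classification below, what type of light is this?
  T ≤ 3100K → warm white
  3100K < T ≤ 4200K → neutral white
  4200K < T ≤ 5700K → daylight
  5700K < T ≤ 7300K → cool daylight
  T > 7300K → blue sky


Temperature: 10790K
10790K > 7300K → blue sky
Classification: blue sky


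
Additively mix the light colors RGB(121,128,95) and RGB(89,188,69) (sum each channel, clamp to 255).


Additive: each channel = min(255, C₁+C₂)
R: 121+89 = 210 → 210
G: 128+188 = 316 → 255
B: 95+69 = 164 → 164
= RGB(210, 255, 164)


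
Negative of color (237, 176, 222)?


Invert: (255-R, 255-G, 255-B)
R: 255-237 = 18
G: 255-176 = 79
B: 255-222 = 33
= RGB(18, 79, 33)


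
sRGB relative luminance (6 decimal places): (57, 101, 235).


Linearize each channel (sRGB transfer function): c = v/255; c_lin = c/12.92 if c ≤ 0.04045, else ((c+0.055)/1.055)^2.4
  R: 57/255 ≈ 0.223529 > 0.04045 → ((0.223529+0.055)/1.055)^2.4 ≈ 0.040915
  G: 101/255 ≈ 0.396078 > 0.04045 → ((0.396078+0.055)/1.055)^2.4 ≈ 0.130136
  B: 235/255 ≈ 0.921569 > 0.04045 → ((0.921569+0.055)/1.055)^2.4 ≈ 0.830770
R_lin = 0.040915, G_lin = 0.130136, B_lin = 0.830770
L = 0.2126×R + 0.7152×G + 0.0722×B
L = 0.2126×0.040915 + 0.7152×0.130136 + 0.0722×0.830770
L ≈ 0.161754


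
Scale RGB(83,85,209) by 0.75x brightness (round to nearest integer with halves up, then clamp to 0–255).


Multiply each channel by 0.75, round half up, clamp to [0, 255]
R: 83×0.75 = 62.25 → round → 62
G: 85×0.75 = 63.75 → round → 64
B: 209×0.75 = 156.75 → round → 157
= RGB(62, 64, 157)


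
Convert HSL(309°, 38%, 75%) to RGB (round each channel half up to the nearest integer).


H=309°, S=0.38, L=0.75
C = (1-|2L-1|)×S = (1-|0.50|)×0.38 = 0.19
H' = H/60 = 309/60 ≈ 5.1500; X = C×(1-|H' mod 2 - 1|) = 0.1615
m = L - C/2 = 0.75 - 0.095 = 0.655
Sector ⌊H'⌋ = 5 → (R',G',B') = (0.19, 0.0, 0.1615)
RGB = ((R'+m)×255, (G'+m)×255, (B'+m)×255) = (215.475, 167.025, 208.2075)
Round half up → RGB(215, 167, 208)


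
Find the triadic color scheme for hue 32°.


Triadic: equally spaced at 120° intervals
H1 = 32°
H2 = (32 + 120) mod 360 = 152°
H3 = (32 + 240) mod 360 = 272°
Triadic = 32°, 152°, 272°


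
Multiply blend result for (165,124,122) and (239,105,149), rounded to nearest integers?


Multiply: C = A×B/255, rounded to nearest integer
R: 165×239/255 = 39435/255 ≈ 154.647 → 155
G: 124×105/255 = 13020/255 ≈ 51.059 → 51
B: 122×149/255 = 18178/255 ≈ 71.286 → 71
= RGB(155, 51, 71)


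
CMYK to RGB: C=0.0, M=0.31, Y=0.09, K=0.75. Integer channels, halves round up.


R = 255 × (1-C) × (1-K) = 255 × 1.00 × 0.25 = 63.75 → 64
G = 255 × (1-M) × (1-K) = 255 × 0.69 × 0.25 = 43.9875 → 44
B = 255 × (1-Y) × (1-K) = 255 × 0.91 × 0.25 = 58.0125 → 58
= RGB(64, 44, 58)


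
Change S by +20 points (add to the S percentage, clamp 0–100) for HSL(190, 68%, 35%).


Original S = 68%
Adjustment = +20 percentage points
New S = 68 + (20) = 88
Clamp to [0, 100] → 88
= HSL(190°, 88%, 35%)


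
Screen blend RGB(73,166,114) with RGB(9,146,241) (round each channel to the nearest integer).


Screen: C = 255 - (255-A)×(255-B)/255, rounded to nearest integer
R: 255 - (255-73)×(255-9)/255 = 255 - 44772/255 ≈ 255 - 175.576 = 79.424 → 79
G: 255 - (255-166)×(255-146)/255 = 255 - 9701/255 ≈ 255 - 38.043 = 216.957 → 217
B: 255 - (255-114)×(255-241)/255 = 255 - 1974/255 ≈ 255 - 7.741 = 247.259 → 247
= RGB(79, 217, 247)


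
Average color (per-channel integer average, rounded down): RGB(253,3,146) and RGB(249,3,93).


Midpoint: each channel = ⌊(C₁+C₂)/2⌋
R: ⌊(253+249)/2⌋ = 251
G: ⌊(3+3)/2⌋ = 3
B: ⌊(146+93)/2⌋ = 119
= RGB(251, 3, 119)


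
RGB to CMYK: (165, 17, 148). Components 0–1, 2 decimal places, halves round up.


R'=165/255≈0.6471, G'=17/255≈0.0667, B'=148/255≈0.5804
K = 1 - max(R',G',B') = 1 - 165/255 = 90/255 = 0.35294… → 0.35
(1-R'-K)/(1-K) simplifies to (max-R)/max with max = 165:
C = (165-165)/165 = 0/165 = 0 → 0.00
M = (165-17)/165 = 148/165 = 0.89696… → 0.90
Y = (165-148)/165 = 17/165 = 0.10303… → 0.10
= CMYK(0.00, 0.90, 0.10, 0.35)


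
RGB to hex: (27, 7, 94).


R = 27 → 1B (hex)
G = 7 → 07 (hex)
B = 94 → 5E (hex)
Hex = #1B075E


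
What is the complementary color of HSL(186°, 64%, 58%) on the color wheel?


Complement = opposite side of color wheel = hue + 180°
H' = (186 + 180) mod 360 = 6°
S and L unchanged.
= HSL(6°, 64%, 58%)


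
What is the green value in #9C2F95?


Color: #9C2F95
R = 9C = 156
G = 2F = 47
B = 95 = 149
Green = 47


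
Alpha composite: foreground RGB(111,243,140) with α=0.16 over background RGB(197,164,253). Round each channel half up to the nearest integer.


C = α×F + (1-α)×B, with 1-α = 0.84
R: 0.16×111 + 0.84×197 = 17.76 + 165.48 = 183.24 → 183
G: 0.16×243 + 0.84×164 = 38.88 + 137.76 = 176.64 → 177
B: 0.16×140 + 0.84×253 = 22.40 + 212.52 = 234.92 → 235
= RGB(183, 177, 235)


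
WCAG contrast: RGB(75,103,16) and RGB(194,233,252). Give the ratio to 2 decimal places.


Linearize each sRGB channel c=v/255: c/12.92 if c ≤ 0.04045 else ((c+0.055)/1.055)^2.4
L = 0.2126×R_lin + 0.7152×G_lin + 0.0722×B_lin
Color 1 (75,103,16):
  R=75: 75/255≈0.2941 > 0.04045 → ((0.2941+0.055)/1.055)^2.4 ≈ 0.07036
  G=103: 103/255≈0.4039 > 0.04045 → ((0.4039+0.055)/1.055)^2.4 ≈ 0.13563
  B=16: 16/255≈0.0627 > 0.04045 → ((0.0627+0.055)/1.055)^2.4 ≈ 0.00518
  L1 = 0.2126×0.07036 + 0.7152×0.13563 + 0.0722×0.00518 ≈ 0.11234
Color 2 (194,233,252):
  R=194: 194/255≈0.7608 > 0.04045 → ((0.7608+0.055)/1.055)^2.4 ≈ 0.53948
  G=233: 233/255≈0.9137 > 0.04045 → ((0.9137+0.055)/1.055)^2.4 ≈ 0.81485
  B=252: 252/255≈0.9882 > 0.04045 → ((0.9882+0.055)/1.055)^2.4 ≈ 0.97345
  L2 = 0.2126×0.53948 + 0.7152×0.81485 + 0.0722×0.97345 ≈ 0.76775
Lighter = 0.76775, Darker = 0.11234
Ratio = (L_lighter + 0.05) / (L_darker + 0.05)
Ratio = (0.76775 + 0.05) / (0.11234 + 0.05) = 0.81775 / 0.16234 ≈ 5.0374
Ratio ≈ 5.04:1


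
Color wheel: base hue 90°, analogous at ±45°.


Base hue: 90°
Left analog: (90 - 45) mod 360 = 45°
Right analog: (90 + 45) mod 360 = 135°
Analogous hues = 45° and 135°


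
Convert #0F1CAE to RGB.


0F → 15 (R)
1C → 28 (G)
AE → 174 (B)
= RGB(15, 28, 174)


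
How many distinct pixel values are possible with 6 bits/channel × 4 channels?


Total bits = 6 bits/channel × 4 channels = 24 bits
Distinct pixel values = 2^24
= 16,777,216 pixel values


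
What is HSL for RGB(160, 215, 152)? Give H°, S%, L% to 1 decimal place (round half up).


Normalize: R'=160/255≈0.6275, G'=215/255≈0.8431, B'=152/255≈0.5961
Max=215/255, Min=152/255, Δ=Max-Min=63/255
L = (Max+Min)/2 = (215+152)/510 = 367/510 = 0.71960… → L = 72.0%
L > 0.5 → S = Δ/(2-Max-Min) = 63/(510-215-152) = 63/143 = 0.44055… → S = 44.1%
(the 1/255 factors cancel in S and H, so raw channel differences can be used)
Max is G' → H = 60 × ((B-R)/Δ + 2) = 60 × ((152-160)/63 + 2)
  -8/63 + 2 = -0.1269… + 2 = 1.8730…
  H = 60 × 1.8730… = 112.380…° → H = 112.4°
= HSL(112.4°, 44.1%, 72.0%)


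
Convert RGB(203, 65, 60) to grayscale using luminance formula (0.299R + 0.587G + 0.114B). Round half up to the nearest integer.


Gray = 0.299×R + 0.587×G + 0.114×B
Gray = 0.299×203 + 0.587×65 + 0.114×60
Gray = 60.697 + 38.155 + 6.840
Gray = 105.692 → round half up → 106
Gray = 106


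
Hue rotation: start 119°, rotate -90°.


New hue = (H + rotation) mod 360
New hue = (119 -90) mod 360
= 29 mod 360
= 29°


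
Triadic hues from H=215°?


Triadic: equally spaced at 120° intervals
H1 = 215°
H2 = (215 + 120) mod 360 = 335°
H3 = (215 + 240) mod 360 = 95°
Triadic = 215°, 335°, 95°


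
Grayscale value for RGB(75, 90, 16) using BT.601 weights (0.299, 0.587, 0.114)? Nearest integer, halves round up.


Gray = 0.299×R + 0.587×G + 0.114×B
Gray = 0.299×75 + 0.587×90 + 0.114×16
Gray = 22.425 + 52.830 + 1.824
Gray = 77.079 → round half up → 77
Gray = 77


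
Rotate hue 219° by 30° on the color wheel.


New hue = (H + rotation) mod 360
New hue = (219 + 30) mod 360
= 249 mod 360
= 249°


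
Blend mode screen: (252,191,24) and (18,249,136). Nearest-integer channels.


Screen: C = 255 - (255-A)×(255-B)/255, rounded to nearest integer
R: 255 - (255-252)×(255-18)/255 = 255 - 711/255 ≈ 255 - 2.788 = 252.212 → 252
G: 255 - (255-191)×(255-249)/255 = 255 - 384/255 ≈ 255 - 1.506 = 253.494 → 253
B: 255 - (255-24)×(255-136)/255 = 255 - 27489/255 ≈ 255 - 107.800 = 147.200 → 147
= RGB(252, 253, 147)


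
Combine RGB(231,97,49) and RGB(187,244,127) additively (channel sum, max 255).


Additive: each channel = min(255, C₁+C₂)
R: 231+187 = 418 → 255
G: 97+244 = 341 → 255
B: 49+127 = 176 → 176
= RGB(255, 255, 176)


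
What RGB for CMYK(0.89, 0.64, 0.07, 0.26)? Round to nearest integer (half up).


R = 255 × (1-C) × (1-K) = 255 × 0.11 × 0.74 = 20.757 → 21
G = 255 × (1-M) × (1-K) = 255 × 0.36 × 0.74 = 67.932 → 68
B = 255 × (1-Y) × (1-K) = 255 × 0.93 × 0.74 = 175.491 → 175
= RGB(21, 68, 175)


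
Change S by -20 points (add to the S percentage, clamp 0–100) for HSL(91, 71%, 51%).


Original S = 71%
Adjustment = -20 percentage points
New S = 71 + (-20) = 51
Clamp to [0, 100] → 51
= HSL(91°, 51%, 51%)


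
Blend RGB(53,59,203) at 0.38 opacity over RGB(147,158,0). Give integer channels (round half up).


C = α×F + (1-α)×B, with 1-α = 0.62
R: 0.38×53 + 0.62×147 = 20.14 + 91.14 = 111.28 → 111
G: 0.38×59 + 0.62×158 = 22.42 + 97.96 = 120.38 → 120
B: 0.38×203 + 0.62×0 = 77.14 + 0.00 = 77.14 → 77
= RGB(111, 120, 77)


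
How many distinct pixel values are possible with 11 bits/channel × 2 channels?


Total bits = 11 bits/channel × 2 channels = 22 bits
Distinct pixel values = 2^22
= 4,194,304 pixel values


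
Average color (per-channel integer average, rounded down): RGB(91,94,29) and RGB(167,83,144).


Midpoint: each channel = ⌊(C₁+C₂)/2⌋
R: ⌊(91+167)/2⌋ = 129
G: ⌊(94+83)/2⌋ = 88
B: ⌊(29+144)/2⌋ = 86
= RGB(129, 88, 86)


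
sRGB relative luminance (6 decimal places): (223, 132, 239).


Linearize each channel (sRGB transfer function): c = v/255; c_lin = c/12.92 if c ≤ 0.04045, else ((c+0.055)/1.055)^2.4
  R: 223/255 ≈ 0.874510 > 0.04045 → ((0.874510+0.055)/1.055)^2.4 ≈ 0.737910
  G: 132/255 ≈ 0.517647 > 0.04045 → ((0.517647+0.055)/1.055)^2.4 ≈ 0.230740
  B: 239/255 ≈ 0.937255 > 0.04045 → ((0.937255+0.055)/1.055)^2.4 ≈ 0.863157
R_lin = 0.737910, G_lin = 0.230740, B_lin = 0.863157
L = 0.2126×R + 0.7152×G + 0.0722×B
L = 0.2126×0.737910 + 0.7152×0.230740 + 0.0722×0.863157
L ≈ 0.384225


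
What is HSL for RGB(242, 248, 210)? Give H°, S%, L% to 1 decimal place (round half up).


Normalize: R'=242/255≈0.9490, G'=248/255≈0.9725, B'=210/255≈0.8235
Max=248/255, Min=210/255, Δ=Max-Min=38/255
L = (Max+Min)/2 = (248+210)/510 = 458/510 = 0.89803… → L = 89.8%
L > 0.5 → S = Δ/(2-Max-Min) = 38/(510-248-210) = 38/52 = 0.73076… → S = 73.1%
(the 1/255 factors cancel in S and H, so raw channel differences can be used)
Max is G' → H = 60 × ((B-R)/Δ + 2) = 60 × ((210-242)/38 + 2)
  -32/38 + 2 = -0.8421… + 2 = 1.1578…
  H = 60 × 1.1578… = 69.473…° → H = 69.5°
= HSL(69.5°, 73.1%, 89.8%)


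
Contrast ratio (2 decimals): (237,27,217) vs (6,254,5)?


Linearize each sRGB channel c=v/255: c/12.92 if c ≤ 0.04045 else ((c+0.055)/1.055)^2.4
L = 0.2126×R_lin + 0.7152×G_lin + 0.0722×B_lin
Color 1 (237,27,217):
  R=237: 237/255≈0.9294 > 0.04045 → ((0.9294+0.055)/1.055)^2.4 ≈ 0.84687
  G=27: 27/255≈0.1059 > 0.04045 → ((0.1059+0.055)/1.055)^2.4 ≈ 0.01096
  B=217: 217/255≈0.8510 > 0.04045 → ((0.8510+0.055)/1.055)^2.4 ≈ 0.69387
  L1 = 0.2126×0.84687 + 0.7152×0.01096 + 0.0722×0.69387 ≈ 0.23798
Color 2 (6,254,5):
  R=6: 6/255≈0.0235 ≤ 0.04045 → 0.0235/12.92 ≈ 0.00182
  G=254: 254/255≈0.9961 > 0.04045 → ((0.9961+0.055)/1.055)^2.4 ≈ 0.99110
  B=5: 5/255≈0.0196 ≤ 0.04045 → 0.0196/12.92 ≈ 0.00152
  L2 = 0.2126×0.00182 + 0.7152×0.99110 + 0.0722×0.00152 ≈ 0.70933
Lighter = 0.70933, Darker = 0.23798
Ratio = (L_lighter + 0.05) / (L_darker + 0.05)
Ratio = (0.70933 + 0.05) / (0.23798 + 0.05) = 0.75933 / 0.28798 ≈ 2.6367
Ratio ≈ 2.64:1


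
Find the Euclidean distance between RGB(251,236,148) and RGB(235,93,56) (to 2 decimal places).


d = √[(R₁-R₂)² + (G₁-G₂)² + (B₁-B₂)²]
d = √[(251-235)² + (236-93)² + (148-56)²]
d = √[256 + 20449 + 8464]
d = √29169
d ≈ 170.79


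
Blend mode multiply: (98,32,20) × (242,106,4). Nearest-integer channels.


Multiply: C = A×B/255, rounded to nearest integer
R: 98×242/255 = 23716/255 ≈ 93.004 → 93
G: 32×106/255 = 3392/255 ≈ 13.302 → 13
B: 20×4/255 = 80/255 ≈ 0.314 → 0
= RGB(93, 13, 0)


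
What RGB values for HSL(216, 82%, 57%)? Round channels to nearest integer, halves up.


H=216°, S=0.82, L=0.57
C = (1-|2L-1|)×S = (1-|0.14|)×0.82 = 0.7052
H' = H/60 = 216/60 ≈ 3.6000; X = C×(1-|H' mod 2 - 1|) = 0.28208
m = L - C/2 = 0.57 - 0.3526 = 0.2174
Sector ⌊H'⌋ = 3 → (R',G',B') = (0.0, 0.28208, 0.7052)
RGB = ((R'+m)×255, (G'+m)×255, (B'+m)×255) = (55.437, 127.3674, 235.263)
Round half up → RGB(55, 127, 235)


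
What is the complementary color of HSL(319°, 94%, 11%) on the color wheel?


Complement = opposite side of color wheel = hue + 180°
H' = (319 + 180) mod 360 = 139°
S and L unchanged.
= HSL(139°, 94%, 11%)


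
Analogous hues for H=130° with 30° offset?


Base hue: 130°
Left analog: (130 - 30) mod 360 = 100°
Right analog: (130 + 30) mod 360 = 160°
Analogous hues = 100° and 160°


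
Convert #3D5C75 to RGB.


3D → 61 (R)
5C → 92 (G)
75 → 117 (B)
= RGB(61, 92, 117)


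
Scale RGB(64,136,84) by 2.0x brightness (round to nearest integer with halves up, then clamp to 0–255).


Multiply each channel by 2.0, round half up, clamp to [0, 255]
R: 64×2.0 = 128
G: 136×2.0 = 272 → clamp → 255
B: 84×2.0 = 168
= RGB(128, 255, 168)


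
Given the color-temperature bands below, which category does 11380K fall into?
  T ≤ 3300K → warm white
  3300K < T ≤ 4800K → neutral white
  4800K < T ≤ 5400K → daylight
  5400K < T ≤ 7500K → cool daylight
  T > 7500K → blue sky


Temperature: 11380K
11380K > 7500K → blue sky
Classification: blue sky


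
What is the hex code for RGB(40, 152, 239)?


R = 40 → 28 (hex)
G = 152 → 98 (hex)
B = 239 → EF (hex)
Hex = #2898EF


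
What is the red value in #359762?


Color: #359762
R = 35 = 53
G = 97 = 151
B = 62 = 98
Red = 53


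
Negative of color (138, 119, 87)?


Invert: (255-R, 255-G, 255-B)
R: 255-138 = 117
G: 255-119 = 136
B: 255-87 = 168
= RGB(117, 136, 168)


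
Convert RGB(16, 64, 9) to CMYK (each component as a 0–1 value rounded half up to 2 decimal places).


R'=16/255≈0.0627, G'=64/255≈0.2510, B'=9/255≈0.0353
K = 1 - max(R',G',B') = 1 - 64/255 = 191/255 = 0.74901… → 0.75
(1-R'-K)/(1-K) simplifies to (max-R)/max with max = 64:
C = (64-16)/64 = 48/64 = 0.75 → 0.75
M = (64-64)/64 = 0/64 = 0 → 0.00
Y = (64-9)/64 = 55/64 = 0.85937… → 0.86
= CMYK(0.75, 0.00, 0.86, 0.75)


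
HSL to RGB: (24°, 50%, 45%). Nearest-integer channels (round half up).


H=24°, S=0.50, L=0.45
C = (1-|2L-1|)×S = (1-|-0.10|)×0.50 = 0.45
H' = H/60 = 24/60 ≈ 0.4000; X = C×(1-|H' mod 2 - 1|) = 0.18
m = L - C/2 = 0.45 - 0.225 = 0.225
Sector ⌊H'⌋ = 0 → (R',G',B') = (0.45, 0.18, 0.0)
RGB = ((R'+m)×255, (G'+m)×255, (B'+m)×255) = (172.125, 103.275, 57.375)
Round half up → RGB(172, 103, 57)


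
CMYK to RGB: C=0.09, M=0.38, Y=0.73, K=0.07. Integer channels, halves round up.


R = 255 × (1-C) × (1-K) = 255 × 0.91 × 0.93 = 215.8065 → 216
G = 255 × (1-M) × (1-K) = 255 × 0.62 × 0.93 = 147.033 → 147
B = 255 × (1-Y) × (1-K) = 255 × 0.27 × 0.93 = 64.0305 → 64
= RGB(216, 147, 64)


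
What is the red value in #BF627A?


Color: #BF627A
R = BF = 191
G = 62 = 98
B = 7A = 122
Red = 191


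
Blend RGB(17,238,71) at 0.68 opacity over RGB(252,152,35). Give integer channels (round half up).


C = α×F + (1-α)×B, with 1-α = 0.32
R: 0.68×17 + 0.32×252 = 11.56 + 80.64 = 92.20 → 92
G: 0.68×238 + 0.32×152 = 161.84 + 48.64 = 210.48 → 210
B: 0.68×71 + 0.32×35 = 48.28 + 11.20 = 59.48 → 59
= RGB(92, 210, 59)


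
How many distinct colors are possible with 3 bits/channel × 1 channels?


Total bits = 3 bits/channel × 1 channels = 3 bits
Distinct colors = 2^3
= 8 colors


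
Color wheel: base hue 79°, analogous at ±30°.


Base hue: 79°
Left analog: (79 - 30) mod 360 = 49°
Right analog: (79 + 30) mod 360 = 109°
Analogous hues = 49° and 109°


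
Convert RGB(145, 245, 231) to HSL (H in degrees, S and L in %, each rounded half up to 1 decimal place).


Normalize: R'=145/255≈0.5686, G'=245/255≈0.9608, B'=231/255≈0.9059
Max=245/255, Min=145/255, Δ=Max-Min=100/255
L = (Max+Min)/2 = (245+145)/510 = 390/510 = 0.76470… → L = 76.5%
L > 0.5 → S = Δ/(2-Max-Min) = 100/(510-245-145) = 100/120 = 0.83333… → S = 83.3%
(the 1/255 factors cancel in S and H, so raw channel differences can be used)
Max is G' → H = 60 × ((B-R)/Δ + 2) = 60 × ((231-145)/100 + 2)
  86/100 + 2 = 0.86 + 2 = 2.86
  H = 60 × 2.86 = 171.6° → H = 171.6°
= HSL(171.6°, 83.3%, 76.5%)


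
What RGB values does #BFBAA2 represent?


BF → 191 (R)
BA → 186 (G)
A2 → 162 (B)
= RGB(191, 186, 162)


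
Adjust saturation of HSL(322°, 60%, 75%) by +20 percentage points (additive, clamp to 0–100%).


Original S = 60%
Adjustment = +20 percentage points
New S = 60 + (20) = 80
Clamp to [0, 100] → 80
= HSL(322°, 80%, 75%)


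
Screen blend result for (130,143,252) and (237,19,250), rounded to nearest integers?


Screen: C = 255 - (255-A)×(255-B)/255, rounded to nearest integer
R: 255 - (255-130)×(255-237)/255 = 255 - 2250/255 ≈ 255 - 8.824 = 246.176 → 246
G: 255 - (255-143)×(255-19)/255 = 255 - 26432/255 ≈ 255 - 103.655 = 151.345 → 151
B: 255 - (255-252)×(255-250)/255 = 255 - 15/255 ≈ 255 - 0.059 = 254.941 → 255
= RGB(246, 151, 255)


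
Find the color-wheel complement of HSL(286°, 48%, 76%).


Complement = opposite side of color wheel = hue + 180°
H' = (286 + 180) mod 360 = 106°
S and L unchanged.
= HSL(106°, 48%, 76%)


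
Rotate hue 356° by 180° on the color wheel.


New hue = (H + rotation) mod 360
New hue = (356 + 180) mod 360
= 536 mod 360
= 176°


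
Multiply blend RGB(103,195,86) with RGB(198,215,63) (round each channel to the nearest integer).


Multiply: C = A×B/255, rounded to nearest integer
R: 103×198/255 = 20394/255 ≈ 79.976 → 80
G: 195×215/255 = 41925/255 ≈ 164.412 → 164
B: 86×63/255 = 5418/255 ≈ 21.247 → 21
= RGB(80, 164, 21)


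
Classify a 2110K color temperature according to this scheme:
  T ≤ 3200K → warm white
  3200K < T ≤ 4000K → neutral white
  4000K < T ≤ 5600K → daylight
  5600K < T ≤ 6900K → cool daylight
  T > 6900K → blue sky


Temperature: 2110K
2110K ≤ 3200K → warm white
Classification: warm white


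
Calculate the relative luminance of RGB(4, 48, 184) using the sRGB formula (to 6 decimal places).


Linearize each channel (sRGB transfer function): c = v/255; c_lin = c/12.92 if c ≤ 0.04045, else ((c+0.055)/1.055)^2.4
  R: 4/255 ≈ 0.015686 ≤ 0.04045 → 0.015686/12.92 ≈ 0.001214
  G: 48/255 ≈ 0.188235 > 0.04045 → ((0.188235+0.055)/1.055)^2.4 ≈ 0.029557
  B: 184/255 ≈ 0.721569 > 0.04045 → ((0.721569+0.055)/1.055)^2.4 ≈ 0.479320
R_lin = 0.001214, G_lin = 0.029557, B_lin = 0.479320
L = 0.2126×R + 0.7152×G + 0.0722×B
L = 0.2126×0.001214 + 0.7152×0.029557 + 0.0722×0.479320
L ≈ 0.056004


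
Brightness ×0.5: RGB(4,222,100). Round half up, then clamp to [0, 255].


Multiply each channel by 0.5, round half up, clamp to [0, 255]
R: 4×0.5 = 2
G: 222×0.5 = 111
B: 100×0.5 = 50
= RGB(2, 111, 50)


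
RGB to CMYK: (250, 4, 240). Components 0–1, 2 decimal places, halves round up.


R'=250/255≈0.9804, G'=4/255≈0.0157, B'=240/255≈0.9412
K = 1 - max(R',G',B') = 1 - 250/255 = 5/255 = 0.01960… → 0.02
(1-R'-K)/(1-K) simplifies to (max-R)/max with max = 250:
C = (250-250)/250 = 0/250 = 0 → 0.00
M = (250-4)/250 = 246/250 = 0.984 → 0.98
Y = (250-240)/250 = 10/250 = 0.04 → 0.04
= CMYK(0.00, 0.98, 0.04, 0.02)


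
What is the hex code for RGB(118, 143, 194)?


R = 118 → 76 (hex)
G = 143 → 8F (hex)
B = 194 → C2 (hex)
Hex = #768FC2


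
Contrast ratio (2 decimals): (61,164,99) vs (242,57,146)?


Linearize each sRGB channel c=v/255: c/12.92 if c ≤ 0.04045 else ((c+0.055)/1.055)^2.4
L = 0.2126×R_lin + 0.7152×G_lin + 0.0722×B_lin
Color 1 (61,164,99):
  R=61: 61/255≈0.2392 > 0.04045 → ((0.2392+0.055)/1.055)^2.4 ≈ 0.04667
  G=164: 164/255≈0.6431 > 0.04045 → ((0.6431+0.055)/1.055)^2.4 ≈ 0.37124
  B=99: 99/255≈0.3882 > 0.04045 → ((0.3882+0.055)/1.055)^2.4 ≈ 0.12477
  L1 = 0.2126×0.04667 + 0.7152×0.37124 + 0.0722×0.12477 ≈ 0.28444
Color 2 (242,57,146):
  R=242: 242/255≈0.9490 > 0.04045 → ((0.9490+0.055)/1.055)^2.4 ≈ 0.88792
  G=57: 57/255≈0.2235 > 0.04045 → ((0.2235+0.055)/1.055)^2.4 ≈ 0.04092
  B=146: 146/255≈0.5725 > 0.04045 → ((0.5725+0.055)/1.055)^2.4 ≈ 0.28744
  L2 = 0.2126×0.88792 + 0.7152×0.04092 + 0.0722×0.28744 ≈ 0.23879
Lighter = 0.28444, Darker = 0.23879
Ratio = (L_lighter + 0.05) / (L_darker + 0.05)
Ratio = (0.28444 + 0.05) / (0.23879 + 0.05) = 0.33444 / 0.28879 ≈ 1.1581
Ratio ≈ 1.16:1


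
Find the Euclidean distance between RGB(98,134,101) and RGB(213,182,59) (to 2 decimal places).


d = √[(R₁-R₂)² + (G₁-G₂)² + (B₁-B₂)²]
d = √[(98-213)² + (134-182)² + (101-59)²]
d = √[13225 + 2304 + 1764]
d = √17293
d ≈ 131.50


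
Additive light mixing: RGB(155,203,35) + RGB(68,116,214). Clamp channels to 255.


Additive: each channel = min(255, C₁+C₂)
R: 155+68 = 223 → 223
G: 203+116 = 319 → 255
B: 35+214 = 249 → 249
= RGB(223, 255, 249)


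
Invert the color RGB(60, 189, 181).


Invert: (255-R, 255-G, 255-B)
R: 255-60 = 195
G: 255-189 = 66
B: 255-181 = 74
= RGB(195, 66, 74)


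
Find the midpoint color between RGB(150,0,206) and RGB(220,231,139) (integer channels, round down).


Midpoint: each channel = ⌊(C₁+C₂)/2⌋
R: ⌊(150+220)/2⌋ = 185
G: ⌊(0+231)/2⌋ = 115
B: ⌊(206+139)/2⌋ = 172
= RGB(185, 115, 172)


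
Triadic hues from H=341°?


Triadic: equally spaced at 120° intervals
H1 = 341°
H2 = (341 + 120) mod 360 = 101°
H3 = (341 + 240) mod 360 = 221°
Triadic = 341°, 101°, 221°


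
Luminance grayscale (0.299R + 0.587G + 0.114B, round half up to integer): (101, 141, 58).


Gray = 0.299×R + 0.587×G + 0.114×B
Gray = 0.299×101 + 0.587×141 + 0.114×58
Gray = 30.199 + 82.767 + 6.612
Gray = 119.578 → round half up → 120
Gray = 120


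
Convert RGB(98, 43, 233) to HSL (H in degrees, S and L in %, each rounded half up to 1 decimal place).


Normalize: R'=98/255≈0.3843, G'=43/255≈0.1686, B'=233/255≈0.9137
Max=233/255, Min=43/255, Δ=Max-Min=190/255
L = (Max+Min)/2 = (233+43)/510 = 276/510 = 0.54117… → L = 54.1%
L > 0.5 → S = Δ/(2-Max-Min) = 190/(510-233-43) = 190/234 = 0.81196… → S = 81.2%
(the 1/255 factors cancel in S and H, so raw channel differences can be used)
Max is B' → H = 60 × ((R-G)/Δ + 4) = 60 × ((98-43)/190 + 4)
  55/190 + 4 = 0.2894… + 4 = 4.2894…
  H = 60 × 4.2894… = 257.368…° → H = 257.4°
= HSL(257.4°, 81.2%, 54.1%)


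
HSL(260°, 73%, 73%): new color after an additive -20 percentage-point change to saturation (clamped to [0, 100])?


Original S = 73%
Adjustment = -20 percentage points
New S = 73 + (-20) = 53
Clamp to [0, 100] → 53
= HSL(260°, 53%, 73%)


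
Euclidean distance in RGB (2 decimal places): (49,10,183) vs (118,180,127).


d = √[(R₁-R₂)² + (G₁-G₂)² + (B₁-B₂)²]
d = √[(49-118)² + (10-180)² + (183-127)²]
d = √[4761 + 28900 + 3136]
d = √36797
d ≈ 191.83


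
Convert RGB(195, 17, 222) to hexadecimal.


R = 195 → C3 (hex)
G = 17 → 11 (hex)
B = 222 → DE (hex)
Hex = #C311DE


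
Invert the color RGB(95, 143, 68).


Invert: (255-R, 255-G, 255-B)
R: 255-95 = 160
G: 255-143 = 112
B: 255-68 = 187
= RGB(160, 112, 187)


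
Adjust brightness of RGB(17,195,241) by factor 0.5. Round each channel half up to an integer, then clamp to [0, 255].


Multiply each channel by 0.5, round half up, clamp to [0, 255]
R: 17×0.5 = 8.5 → round → 9
G: 195×0.5 = 97.5 → round → 98
B: 241×0.5 = 120.5 → round → 121
= RGB(9, 98, 121)


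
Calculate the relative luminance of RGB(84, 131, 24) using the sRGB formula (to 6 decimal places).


Linearize each channel (sRGB transfer function): c = v/255; c_lin = c/12.92 if c ≤ 0.04045, else ((c+0.055)/1.055)^2.4
  R: 84/255 ≈ 0.329412 > 0.04045 → ((0.329412+0.055)/1.055)^2.4 ≈ 0.088656
  G: 131/255 ≈ 0.513725 > 0.04045 → ((0.513725+0.055)/1.055)^2.4 ≈ 0.226966
  B: 24/255 ≈ 0.094118 > 0.04045 → ((0.094118+0.055)/1.055)^2.4 ≈ 0.009134
R_lin = 0.088656, G_lin = 0.226966, B_lin = 0.009134
L = 0.2126×R + 0.7152×G + 0.0722×B
L = 0.2126×0.088656 + 0.7152×0.226966 + 0.0722×0.009134
L ≈ 0.181834


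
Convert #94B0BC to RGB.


94 → 148 (R)
B0 → 176 (G)
BC → 188 (B)
= RGB(148, 176, 188)


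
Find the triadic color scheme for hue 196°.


Triadic: equally spaced at 120° intervals
H1 = 196°
H2 = (196 + 120) mod 360 = 316°
H3 = (196 + 240) mod 360 = 76°
Triadic = 196°, 316°, 76°


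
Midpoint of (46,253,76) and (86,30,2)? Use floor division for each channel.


Midpoint: each channel = ⌊(C₁+C₂)/2⌋
R: ⌊(46+86)/2⌋ = 66
G: ⌊(253+30)/2⌋ = 141
B: ⌊(76+2)/2⌋ = 39
= RGB(66, 141, 39)


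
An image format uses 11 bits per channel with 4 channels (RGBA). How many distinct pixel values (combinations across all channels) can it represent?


Total bits = 11 bits/channel × 4 channels = 44 bits
Distinct pixel values = 2^44
= 17,592,186,044,416 pixel values


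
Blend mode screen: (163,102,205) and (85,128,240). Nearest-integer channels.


Screen: C = 255 - (255-A)×(255-B)/255, rounded to nearest integer
R: 255 - (255-163)×(255-85)/255 = 255 - 15640/255 ≈ 255 - 61.333 = 193.667 → 194
G: 255 - (255-102)×(255-128)/255 = 255 - 19431/255 ≈ 255 - 76.200 = 178.800 → 179
B: 255 - (255-205)×(255-240)/255 = 255 - 750/255 ≈ 255 - 2.941 = 252.059 → 252
= RGB(194, 179, 252)


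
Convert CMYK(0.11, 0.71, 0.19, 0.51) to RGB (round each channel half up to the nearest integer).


R = 255 × (1-C) × (1-K) = 255 × 0.89 × 0.49 = 111.2055 → 111
G = 255 × (1-M) × (1-K) = 255 × 0.29 × 0.49 = 36.2355 → 36
B = 255 × (1-Y) × (1-K) = 255 × 0.81 × 0.49 = 101.2095 → 101
= RGB(111, 36, 101)


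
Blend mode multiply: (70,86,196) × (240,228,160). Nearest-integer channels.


Multiply: C = A×B/255, rounded to nearest integer
R: 70×240/255 = 16800/255 ≈ 65.882 → 66
G: 86×228/255 = 19608/255 ≈ 76.894 → 77
B: 196×160/255 = 31360/255 ≈ 122.980 → 123
= RGB(66, 77, 123)


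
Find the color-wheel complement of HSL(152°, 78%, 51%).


Complement = opposite side of color wheel = hue + 180°
H' = (152 + 180) mod 360 = 332°
S and L unchanged.
= HSL(332°, 78%, 51%)


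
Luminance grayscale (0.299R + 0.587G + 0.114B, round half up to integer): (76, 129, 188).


Gray = 0.299×R + 0.587×G + 0.114×B
Gray = 0.299×76 + 0.587×129 + 0.114×188
Gray = 22.724 + 75.723 + 21.432
Gray = 119.879 → round half up → 120
Gray = 120


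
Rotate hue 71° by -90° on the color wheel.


New hue = (H + rotation) mod 360
New hue = (71 -90) mod 360
= -19 mod 360
= 341°


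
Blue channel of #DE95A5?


Color: #DE95A5
R = DE = 222
G = 95 = 149
B = A5 = 165
Blue = 165


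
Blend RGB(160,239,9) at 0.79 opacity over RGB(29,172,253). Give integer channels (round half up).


C = α×F + (1-α)×B, with 1-α = 0.21
R: 0.79×160 + 0.21×29 = 126.40 + 6.09 = 132.49 → 132
G: 0.79×239 + 0.21×172 = 188.81 + 36.12 = 224.93 → 225
B: 0.79×9 + 0.21×253 = 7.11 + 53.13 = 60.24 → 60
= RGB(132, 225, 60)


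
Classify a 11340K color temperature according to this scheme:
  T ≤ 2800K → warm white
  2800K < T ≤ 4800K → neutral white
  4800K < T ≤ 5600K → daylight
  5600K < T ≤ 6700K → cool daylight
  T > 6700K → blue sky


Temperature: 11340K
11340K > 6700K → blue sky
Classification: blue sky


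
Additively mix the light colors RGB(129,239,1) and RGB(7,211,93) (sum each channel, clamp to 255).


Additive: each channel = min(255, C₁+C₂)
R: 129+7 = 136 → 136
G: 239+211 = 450 → 255
B: 1+93 = 94 → 94
= RGB(136, 255, 94)


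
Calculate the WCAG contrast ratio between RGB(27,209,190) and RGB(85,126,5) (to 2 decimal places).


Linearize each sRGB channel c=v/255: c/12.92 if c ≤ 0.04045 else ((c+0.055)/1.055)^2.4
L = 0.2126×R_lin + 0.7152×G_lin + 0.0722×B_lin
Color 1 (27,209,190):
  R=27: 27/255≈0.1059 > 0.04045 → ((0.1059+0.055)/1.055)^2.4 ≈ 0.01096
  G=209: 209/255≈0.8196 > 0.04045 → ((0.8196+0.055)/1.055)^2.4 ≈ 0.63760
  B=190: 190/255≈0.7451 > 0.04045 → ((0.7451+0.055)/1.055)^2.4 ≈ 0.51492
  L1 = 0.2126×0.01096 + 0.7152×0.63760 + 0.0722×0.51492 ≈ 0.49552
Color 2 (85,126,5):
  R=85: 85/255≈0.3333 > 0.04045 → ((0.3333+0.055)/1.055)^2.4 ≈ 0.09084
  G=126: 126/255≈0.4941 > 0.04045 → ((0.4941+0.055)/1.055)^2.4 ≈ 0.20864
  B=5: 5/255≈0.0196 ≤ 0.04045 → 0.0196/12.92 ≈ 0.00152
  L2 = 0.2126×0.09084 + 0.7152×0.20864 + 0.0722×0.00152 ≈ 0.16864
Lighter = 0.49552, Darker = 0.16864
Ratio = (L_lighter + 0.05) / (L_darker + 0.05)
Ratio = (0.49552 + 0.05) / (0.16864 + 0.05) = 0.54552 / 0.21864 ≈ 2.4950
Ratio ≈ 2.50:1


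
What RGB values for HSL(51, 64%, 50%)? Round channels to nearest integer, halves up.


H=51°, S=0.64, L=0.50
C = (1-|2L-1|)×S = (1-|0.00|)×0.64 = 0.64
H' = H/60 = 51/60 ≈ 0.8500; X = C×(1-|H' mod 2 - 1|) = 0.544
m = L - C/2 = 0.50 - 0.32 = 0.18
Sector ⌊H'⌋ = 0 → (R',G',B') = (0.64, 0.544, 0.0)
RGB = ((R'+m)×255, (G'+m)×255, (B'+m)×255) = (209.1, 184.62, 45.9)
Round half up → RGB(209, 185, 46)


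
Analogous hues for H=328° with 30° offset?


Base hue: 328°
Left analog: (328 - 30) mod 360 = 298°
Right analog: (328 + 30) mod 360 = 358°
Analogous hues = 298° and 358°


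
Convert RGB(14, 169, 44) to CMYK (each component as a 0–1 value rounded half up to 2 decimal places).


R'=14/255≈0.0549, G'=169/255≈0.6627, B'=44/255≈0.1725
K = 1 - max(R',G',B') = 1 - 169/255 = 86/255 = 0.33725… → 0.34
(1-R'-K)/(1-K) simplifies to (max-R)/max with max = 169:
C = (169-14)/169 = 155/169 = 0.91715… → 0.92
M = (169-169)/169 = 0/169 = 0 → 0.00
Y = (169-44)/169 = 125/169 = 0.73964… → 0.74
= CMYK(0.92, 0.00, 0.74, 0.34)


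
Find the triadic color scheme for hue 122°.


Triadic: equally spaced at 120° intervals
H1 = 122°
H2 = (122 + 120) mod 360 = 242°
H3 = (122 + 240) mod 360 = 2°
Triadic = 122°, 242°, 2°


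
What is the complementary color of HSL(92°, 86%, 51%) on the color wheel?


Complement = opposite side of color wheel = hue + 180°
H' = (92 + 180) mod 360 = 272°
S and L unchanged.
= HSL(272°, 86%, 51%)


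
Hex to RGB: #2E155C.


2E → 46 (R)
15 → 21 (G)
5C → 92 (B)
= RGB(46, 21, 92)


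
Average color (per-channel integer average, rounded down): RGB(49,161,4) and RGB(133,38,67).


Midpoint: each channel = ⌊(C₁+C₂)/2⌋
R: ⌊(49+133)/2⌋ = 91
G: ⌊(161+38)/2⌋ = 99
B: ⌊(4+67)/2⌋ = 35
= RGB(91, 99, 35)


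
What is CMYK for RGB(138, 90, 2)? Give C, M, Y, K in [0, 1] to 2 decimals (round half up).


R'=138/255≈0.5412, G'=90/255≈0.3529, B'=2/255≈0.0078
K = 1 - max(R',G',B') = 1 - 138/255 = 117/255 = 0.45882… → 0.46
(1-R'-K)/(1-K) simplifies to (max-R)/max with max = 138:
C = (138-138)/138 = 0/138 = 0 → 0.00
M = (138-90)/138 = 48/138 = 0.34782… → 0.35
Y = (138-2)/138 = 136/138 = 0.98550… → 0.99
= CMYK(0.00, 0.35, 0.99, 0.46)


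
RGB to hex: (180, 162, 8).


R = 180 → B4 (hex)
G = 162 → A2 (hex)
B = 8 → 08 (hex)
Hex = #B4A208


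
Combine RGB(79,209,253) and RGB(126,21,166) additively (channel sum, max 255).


Additive: each channel = min(255, C₁+C₂)
R: 79+126 = 205 → 205
G: 209+21 = 230 → 230
B: 253+166 = 419 → 255
= RGB(205, 230, 255)


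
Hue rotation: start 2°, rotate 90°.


New hue = (H + rotation) mod 360
New hue = (2 + 90) mod 360
= 92 mod 360
= 92°


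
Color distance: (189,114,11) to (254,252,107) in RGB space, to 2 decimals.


d = √[(R₁-R₂)² + (G₁-G₂)² + (B₁-B₂)²]
d = √[(189-254)² + (114-252)² + (11-107)²]
d = √[4225 + 19044 + 9216]
d = √32485
d ≈ 180.24


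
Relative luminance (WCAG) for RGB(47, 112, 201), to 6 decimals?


Linearize each channel (sRGB transfer function): c = v/255; c_lin = c/12.92 if c ≤ 0.04045, else ((c+0.055)/1.055)^2.4
  R: 47/255 ≈ 0.184314 > 0.04045 → ((0.184314+0.055)/1.055)^2.4 ≈ 0.028426
  G: 112/255 ≈ 0.439216 > 0.04045 → ((0.439216+0.055)/1.055)^2.4 ≈ 0.162029
  B: 201/255 ≈ 0.788235 > 0.04045 → ((0.788235+0.055)/1.055)^2.4 ≈ 0.584078
R_lin = 0.028426, G_lin = 0.162029, B_lin = 0.584078
L = 0.2126×R + 0.7152×G + 0.0722×B
L = 0.2126×0.028426 + 0.7152×0.162029 + 0.0722×0.584078
L ≈ 0.164097


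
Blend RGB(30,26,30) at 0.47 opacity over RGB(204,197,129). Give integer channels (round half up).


C = α×F + (1-α)×B, with 1-α = 0.53
R: 0.47×30 + 0.53×204 = 14.10 + 108.12 = 122.22 → 122
G: 0.47×26 + 0.53×197 = 12.22 + 104.41 = 116.63 → 117
B: 0.47×30 + 0.53×129 = 14.10 + 68.37 = 82.47 → 82
= RGB(122, 117, 82)


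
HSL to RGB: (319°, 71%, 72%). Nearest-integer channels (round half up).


H=319°, S=0.71, L=0.72
C = (1-|2L-1|)×S = (1-|0.44|)×0.71 = 0.3976
H' = H/60 = 319/60 ≈ 5.3167; X = C×(1-|H' mod 2 - 1|) ≈ 0.2717
m = L - C/2 = 0.72 - 0.1988 = 0.5212
Sector ⌊H'⌋ = 5 → (R',G',B') = (0.3976, 0.0, ≈0.2717)
RGB = ((R'+m)×255, (G'+m)×255, (B'+m)×255) = (234.294, 132.906, 202.1878)
Round half up → RGB(234, 133, 202)


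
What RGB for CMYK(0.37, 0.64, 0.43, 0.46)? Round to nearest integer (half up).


R = 255 × (1-C) × (1-K) = 255 × 0.63 × 0.54 = 86.751 → 87
G = 255 × (1-M) × (1-K) = 255 × 0.36 × 0.54 = 49.572 → 50
B = 255 × (1-Y) × (1-K) = 255 × 0.57 × 0.54 = 78.489 → 78
= RGB(87, 50, 78)


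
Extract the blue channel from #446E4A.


Color: #446E4A
R = 44 = 68
G = 6E = 110
B = 4A = 74
Blue = 74


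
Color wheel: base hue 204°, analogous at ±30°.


Base hue: 204°
Left analog: (204 - 30) mod 360 = 174°
Right analog: (204 + 30) mod 360 = 234°
Analogous hues = 174° and 234°


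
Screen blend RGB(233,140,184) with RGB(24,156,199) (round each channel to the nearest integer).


Screen: C = 255 - (255-A)×(255-B)/255, rounded to nearest integer
R: 255 - (255-233)×(255-24)/255 = 255 - 5082/255 ≈ 255 - 19.929 = 235.071 → 235
G: 255 - (255-140)×(255-156)/255 = 255 - 11385/255 ≈ 255 - 44.647 = 210.353 → 210
B: 255 - (255-184)×(255-199)/255 = 255 - 3976/255 ≈ 255 - 15.592 = 239.408 → 239
= RGB(235, 210, 239)


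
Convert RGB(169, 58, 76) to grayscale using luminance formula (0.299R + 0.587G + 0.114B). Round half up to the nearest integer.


Gray = 0.299×R + 0.587×G + 0.114×B
Gray = 0.299×169 + 0.587×58 + 0.114×76
Gray = 50.531 + 34.046 + 8.664
Gray = 93.241 → round half up → 93
Gray = 93


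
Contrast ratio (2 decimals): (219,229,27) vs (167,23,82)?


Linearize each sRGB channel c=v/255: c/12.92 if c ≤ 0.04045 else ((c+0.055)/1.055)^2.4
L = 0.2126×R_lin + 0.7152×G_lin + 0.0722×B_lin
Color 1 (219,229,27):
  R=219: 219/255≈0.8588 > 0.04045 → ((0.8588+0.055)/1.055)^2.4 ≈ 0.70838
  G=229: 229/255≈0.8980 > 0.04045 → ((0.8980+0.055)/1.055)^2.4 ≈ 0.78354
  B=27: 27/255≈0.1059 > 0.04045 → ((0.1059+0.055)/1.055)^2.4 ≈ 0.01096
  L1 = 0.2126×0.70838 + 0.7152×0.78354 + 0.0722×0.01096 ≈ 0.71178
Color 2 (167,23,82):
  R=167: 167/255≈0.6549 > 0.04045 → ((0.6549+0.055)/1.055)^2.4 ≈ 0.38643
  G=23: 23/255≈0.0902 > 0.04045 → ((0.0902+0.055)/1.055)^2.4 ≈ 0.00857
  B=82: 82/255≈0.3216 > 0.04045 → ((0.3216+0.055)/1.055)^2.4 ≈ 0.08438
  L2 = 0.2126×0.38643 + 0.7152×0.00857 + 0.0722×0.08438 ≈ 0.09437
Lighter = 0.71178, Darker = 0.09437
Ratio = (L_lighter + 0.05) / (L_darker + 0.05)
Ratio = (0.71178 + 0.05) / (0.09437 + 0.05) = 0.76178 / 0.14437 ≈ 5.2764
Ratio ≈ 5.28:1


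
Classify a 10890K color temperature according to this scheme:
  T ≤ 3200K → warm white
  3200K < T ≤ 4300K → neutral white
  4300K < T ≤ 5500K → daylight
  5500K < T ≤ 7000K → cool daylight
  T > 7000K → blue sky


Temperature: 10890K
10890K > 7000K → blue sky
Classification: blue sky


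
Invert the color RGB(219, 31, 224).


Invert: (255-R, 255-G, 255-B)
R: 255-219 = 36
G: 255-31 = 224
B: 255-224 = 31
= RGB(36, 224, 31)


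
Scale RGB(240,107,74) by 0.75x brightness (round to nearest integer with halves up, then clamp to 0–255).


Multiply each channel by 0.75, round half up, clamp to [0, 255]
R: 240×0.75 = 180
G: 107×0.75 = 80.25 → round → 80
B: 74×0.75 = 55.5 → round → 56
= RGB(180, 80, 56)


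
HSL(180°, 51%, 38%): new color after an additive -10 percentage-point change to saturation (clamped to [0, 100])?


Original S = 51%
Adjustment = -10 percentage points
New S = 51 + (-10) = 41
Clamp to [0, 100] → 41
= HSL(180°, 41%, 38%)


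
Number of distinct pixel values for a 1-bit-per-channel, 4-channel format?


Total bits = 1 bits/channel × 4 channels = 4 bits
Distinct pixel values = 2^4
= 16 pixel values


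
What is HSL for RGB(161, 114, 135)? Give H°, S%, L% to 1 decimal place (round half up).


Normalize: R'=161/255≈0.6314, G'=114/255≈0.4471, B'=135/255≈0.5294
Max=161/255, Min=114/255, Δ=Max-Min=47/255
L = (Max+Min)/2 = (161+114)/510 = 275/510 = 0.53921… → L = 53.9%
L > 0.5 → S = Δ/(2-Max-Min) = 47/(510-161-114) = 47/235 = 0.2 → S = 20.0%
(the 1/255 factors cancel in S and H, so raw channel differences can be used)
Max is R' → H = 60 × (((G-B)/Δ) mod 6) = 60 × (((114-135)/47) mod 6)
  (-21)/47 = -0.4468…; negative, so add 6 → 5.5531…
  H = 60 × 5.5531… = 333.191…° → H = 333.2°
= HSL(333.2°, 20.0%, 53.9%)


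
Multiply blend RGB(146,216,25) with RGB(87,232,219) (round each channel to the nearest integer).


Multiply: C = A×B/255, rounded to nearest integer
R: 146×87/255 = 12702/255 ≈ 49.812 → 50
G: 216×232/255 = 50112/255 ≈ 196.518 → 197
B: 25×219/255 = 5475/255 ≈ 21.471 → 21
= RGB(50, 197, 21)


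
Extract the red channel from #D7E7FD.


Color: #D7E7FD
R = D7 = 215
G = E7 = 231
B = FD = 253
Red = 215


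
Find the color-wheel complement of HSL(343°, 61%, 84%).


Complement = opposite side of color wheel = hue + 180°
H' = (343 + 180) mod 360 = 163°
S and L unchanged.
= HSL(163°, 61%, 84%)


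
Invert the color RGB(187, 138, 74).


Invert: (255-R, 255-G, 255-B)
R: 255-187 = 68
G: 255-138 = 117
B: 255-74 = 181
= RGB(68, 117, 181)


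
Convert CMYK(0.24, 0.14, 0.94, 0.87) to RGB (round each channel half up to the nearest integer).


R = 255 × (1-C) × (1-K) = 255 × 0.76 × 0.13 = 25.194 → 25
G = 255 × (1-M) × (1-K) = 255 × 0.86 × 0.13 = 28.509 → 29
B = 255 × (1-Y) × (1-K) = 255 × 0.06 × 0.13 = 1.989 → 2
= RGB(25, 29, 2)
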